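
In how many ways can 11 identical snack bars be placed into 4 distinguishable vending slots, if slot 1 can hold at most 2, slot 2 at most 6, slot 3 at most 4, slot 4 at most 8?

Without the upper bounds there are C(14,3) = 364 ways to split 11 among 4 vending slots.
Subtract solutions that violate a single cap (substitute x_i' = x_i − (cap_i+1)): x_1 ≥ 3 gives C(11,3) = 165; x_2 ≥ 7 gives C(7,3) = 35; x_3 ≥ 5 gives C(9,3) = 84; x_4 ≥ 9 gives C(5,3) = 10. Together 294.
Add back pairs where two caps are both exceeded: 4 + 20 + 0 + 0 + 0 + 0 = 24.
By inclusion–exclusion the count is 364 − 294 + 24 = 94.

94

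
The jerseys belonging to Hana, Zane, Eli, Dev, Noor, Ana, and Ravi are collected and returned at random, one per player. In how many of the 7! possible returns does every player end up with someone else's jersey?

1854

Count assignments avoiding every fixed point. For any j of the 7 players fixed to their old jersey, the other 7−j can be arranged in (7−j)! ways.
By inclusion–exclusion this is Σ_{j=0}^{7} (−1)^j C(7,j)·(7−j)!.
Computing: 5040 − 5040 + 2520 − 840 + 210 − 42 + 7 − 1 = 1854.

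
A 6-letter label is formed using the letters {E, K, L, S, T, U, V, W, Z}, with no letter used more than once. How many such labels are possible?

With no repetition, fill the 6 letters in order: 9 choices, then 8, down to 4.
9 × 8 × 7 × 6 × 5 × 4 = 60480.

60480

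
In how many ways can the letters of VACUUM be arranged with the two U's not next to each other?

240

Total arrangements of VACUUM: 6!/(2!) = 360.
Arrangements with the U's together: treat UU as one letter, giving (5)! = 120.
Subtracting, 360 − 120 = 240 arrangements keep the U's apart.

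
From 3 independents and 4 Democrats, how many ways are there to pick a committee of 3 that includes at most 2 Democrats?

31

Split by how many Democrats are chosen (0 through 2).
Sum: C(4,0)·C(3,3) + C(4,1)·C(3,2) + C(4,2)·C(3,1) = 1 + 12 + 18 = 31.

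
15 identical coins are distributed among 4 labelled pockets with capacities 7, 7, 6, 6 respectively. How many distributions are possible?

254

By stars and bars, unrestricted non-negative solutions to x_1+…+x_4 = 15 number C(15+3,3) = 816.
Subtract solutions that violate a single cap (substitute x_i' = x_i − (cap_i+1)): x_1 ≥ 8 gives C(10,3) = 120; x_2 ≥ 8 gives C(10,3) = 120; x_3 ≥ 7 gives C(11,3) = 165; x_4 ≥ 7 gives C(11,3) = 165. Together 570.
Add back pairs where two caps are both exceeded: 0 + 1 + 1 + 1 + 1 + 4 = 8.
By inclusion–exclusion the count is 816 − 570 + 8 = 254.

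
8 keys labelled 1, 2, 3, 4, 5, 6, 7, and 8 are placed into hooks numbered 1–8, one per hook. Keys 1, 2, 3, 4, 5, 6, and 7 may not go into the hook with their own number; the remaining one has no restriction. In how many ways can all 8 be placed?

Let Aᵢ (for 1 ≤ i ≤ 7) be the placements that put key i in its forbidden hook. Any j of these fix j positions, leaving (8−j)! ways to fill the rest, and there are C(7,j) ways to pick which j.
By inclusion–exclusion, the number of valid placements is Σ_{j=0}^{7} (−1)^j C(7,j)·(8−j)!.
Computing: 40320 − 35280 + 15120 − 4200 + 840 − 126 + 14 − 1 = 16687.

16687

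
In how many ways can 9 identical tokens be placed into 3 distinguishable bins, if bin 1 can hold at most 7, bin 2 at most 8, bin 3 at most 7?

Ignoring the caps, the number of non-negative solutions to x_1+…+x_3 = 9 is C(11,2) = 55.
Subtract solutions that violate a single cap (substitute x_i' = x_i − (cap_i+1)): x_1 ≥ 8 gives C(3,2) = 3; x_2 ≥ 9 gives C(2,2) = 1; x_3 ≥ 8 gives C(3,2) = 3. Together 7.
No two caps can be exceeded simultaneously, so the pair terms are all 0.
By inclusion–exclusion the count is 55 − 7 + 0 = 48.

48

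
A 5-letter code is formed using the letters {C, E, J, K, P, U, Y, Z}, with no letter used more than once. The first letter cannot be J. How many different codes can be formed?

5880

The first letter has 8−1 = 7 choices (anything except J).
The remaining 4 letters are filled from the other 7 symbols without repetition: 7 × 6 × 5 × 4 = 840.
Total: 7 × 840 = 5880.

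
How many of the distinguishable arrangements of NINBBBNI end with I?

With the last slot taken by I, it remains to arrange the other 7 letters (NNBBBNI).
Those 7 letters have B appearing 3 times and N appearing 3 times, giving (7)!/(3!·3!) = 140.

140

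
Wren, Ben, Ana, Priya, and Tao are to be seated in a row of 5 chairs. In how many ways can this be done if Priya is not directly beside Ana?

There are 5! = 120 arrangements in all. If Priya and Ana are adjacent, merging them into one block gives 2·(4)! = 48 arrangements.
Complementary counting: 120 − 48 = 72.

72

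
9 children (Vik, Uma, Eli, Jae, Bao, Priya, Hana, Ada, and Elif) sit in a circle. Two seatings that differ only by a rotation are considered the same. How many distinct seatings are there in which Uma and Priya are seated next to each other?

10080

Treat {Uma, Priya} as one unit (2 internal orders) and seat the resulting 8 units around the table: (7)! circular arrangements.
So 2 × (7)! = 2 × 5040 = 10080.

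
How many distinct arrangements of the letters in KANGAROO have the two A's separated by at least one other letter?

7560

Total arrangements of KANGAROO: 8!/(2!·2!) = 10080.
If the two A's are adjacent, glue them into one block, leaving 7 items to arrange: (7)!/(2!) = 2520 ways.
Hence 10080 − 2520 = 7560.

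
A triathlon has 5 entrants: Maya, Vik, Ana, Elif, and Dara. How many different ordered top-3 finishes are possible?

This is an ordered selection of 3 from 5: P(5,3).
That gives 5 × 4 × 3 = 60.

60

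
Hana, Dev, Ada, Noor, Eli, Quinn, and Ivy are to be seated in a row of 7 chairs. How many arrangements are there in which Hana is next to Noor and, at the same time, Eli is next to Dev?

480

Treat {Hana,Noor} as one block (2 orders) and {Eli,Dev} as another (2 orders).
That leaves 5 units to arrange: 2 × 2 × 5! = 4 × 120 = 480.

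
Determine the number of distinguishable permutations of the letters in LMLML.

The 5 letters of LMLML have repeats: L appearing 3 times and M appearing twice.
The number of distinct arrangements is 5!/(3!·2!) = 120/12 = 10.

10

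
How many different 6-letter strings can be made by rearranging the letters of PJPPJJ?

The 6 letters of PJPPJJ have repeats: J appearing 3 times and P appearing 3 times.
So there are 6! / (3!·3!) = 20 distinguishable arrangements.

20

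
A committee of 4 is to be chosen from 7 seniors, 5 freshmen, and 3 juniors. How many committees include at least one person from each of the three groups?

With no constraint there are C(15,4) = 1365 possible selections.
Subtract selections that omit an entire group: no seniors → C(8,4) = 70; no freshmen → C(10,4) = 210; no juniors → C(12,4) = 495.
Add back selections omitting two groups (i.e. drawn from a single group): C(7,4) + C(5,4) + C(3,4) = 40.
By inclusion–exclusion: 1365 − 775 + 40 = 630.

630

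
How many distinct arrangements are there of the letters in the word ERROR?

Letter multiplicities in ERROR: E×1, O×1, R×3.
Dividing 5! = 120 by 3! = 6 for the repeated letters gives 20.

20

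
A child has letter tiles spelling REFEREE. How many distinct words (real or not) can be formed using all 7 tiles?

REFEREE has 7 letters with E appearing 4 times and R appearing twice.
So there are 7! / (4!·2!) = 105 distinguishable arrangements.

105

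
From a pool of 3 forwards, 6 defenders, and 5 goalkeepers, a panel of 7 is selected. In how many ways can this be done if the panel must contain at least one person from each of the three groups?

3058

Total 7-person selections from all 14: C(14,7) = 3432.
Selections missing a whole group: no forwards → C(11,7) = 330; no defenders → C(8,7) = 8; no goalkeepers → C(9,7) = 36.
Add back selections omitting two groups (i.e. drawn from a single group): C(3,7) + C(6,7) + C(5,7) = 0.
By inclusion–exclusion: 3432 − 374 + 0 = 3058.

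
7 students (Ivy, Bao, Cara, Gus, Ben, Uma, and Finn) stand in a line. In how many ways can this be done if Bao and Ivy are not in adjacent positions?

Of the 7! = 5040 arrangements, those with Bao and Ivy adjacent number 2 × 6! = 1440 (treat the pair as a block with 2 internal orders).
So 5040 − 1440 = 3600 arrangements keep them apart.

3600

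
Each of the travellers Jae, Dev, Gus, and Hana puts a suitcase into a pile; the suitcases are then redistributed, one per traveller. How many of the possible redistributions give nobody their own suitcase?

9

Count assignments avoiding every fixed point. For any j of the 4 travellers fixed to their own suitcase, the other 4−j can be arranged in (4−j)! ways.
By inclusion–exclusion this is Σ_{j=0}^{4} (−1)^j C(4,j)·(4−j)!.
Computing: 24 − 24 + 12 − 4 + 1 = 9.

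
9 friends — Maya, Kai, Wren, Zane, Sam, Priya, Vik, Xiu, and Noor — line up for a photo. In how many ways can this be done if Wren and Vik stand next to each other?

Treat {Wren, Vik} as a single unit. There are 8 units to order, and the pair itself can be ordered 2 ways.
That gives 2 × 8! = 2 × 40320 = 80640.

80640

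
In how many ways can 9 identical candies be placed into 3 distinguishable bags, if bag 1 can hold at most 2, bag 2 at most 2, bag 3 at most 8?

By stars and bars, unrestricted non-negative solutions to x_1+…+x_3 = 9 number C(9+2,2) = 55.
Subtract solutions that violate a single cap (substitute x_i' = x_i − (cap_i+1)): x_1 ≥ 3 gives C(8,2) = 28; x_2 ≥ 3 gives C(8,2) = 28; x_3 ≥ 9 gives C(2,2) = 1. Together 57.
Add back pairs where two caps are both exceeded: 10 + 0 + 0 = 10.
By inclusion–exclusion the count is 55 − 57 + 10 = 8.

8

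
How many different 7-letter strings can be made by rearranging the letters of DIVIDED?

DIVIDED has 7 letters with D appearing 3 times and I appearing twice.
Dividing 7! = 5040 by 3!·2! = 12 for the repeated letters gives 420.

420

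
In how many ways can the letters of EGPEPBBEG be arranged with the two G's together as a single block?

1680

Treat the 2 copies of G as a single block. The multiset to arrange is then {GG, B, B, E, E, E, P, P}, 8 items in all.
That gives (8)!/(3!·2!·2!) = 1680 arrangements.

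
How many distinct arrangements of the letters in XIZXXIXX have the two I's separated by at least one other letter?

126

There are 8!/(5!·2!) = 168 arrangements of XIZXXIXX in total.
If the two I's are adjacent, glue them into one block, leaving 7 items to arrange: (7)!/(5!) = 42 ways.
Hence 168 − 42 = 126.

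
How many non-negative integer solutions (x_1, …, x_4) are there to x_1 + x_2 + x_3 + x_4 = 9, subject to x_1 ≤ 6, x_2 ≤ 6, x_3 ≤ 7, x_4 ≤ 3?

Without the upper bounds there are C(12,3) = 220 ways to split 9 among 4 variables.
Subtract solutions that violate a single cap (substitute x_i' = x_i − (cap_i+1)): x_1 ≥ 7 gives C(5,3) = 10; x_2 ≥ 7 gives C(5,3) = 10; x_3 ≥ 8 gives C(4,3) = 4; x_4 ≥ 4 gives C(8,3) = 56. Together 80.
No two caps can be exceeded simultaneously, so the pair terms are all 0.
By inclusion–exclusion the count is 220 − 80 + 0 = 140.

140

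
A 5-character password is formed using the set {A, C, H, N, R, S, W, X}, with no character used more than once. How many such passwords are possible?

6720

Choose and order 5 of the 8 symbols: the first character has 8 options, the next 7, and so on down to 4.
That product is 8 × 7 × 6 × 5 × 4 = 6720.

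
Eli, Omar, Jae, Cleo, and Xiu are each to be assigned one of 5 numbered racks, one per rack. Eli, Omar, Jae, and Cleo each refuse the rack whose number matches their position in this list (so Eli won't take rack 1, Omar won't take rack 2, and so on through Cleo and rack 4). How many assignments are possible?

Let Aᵢ (for 1 ≤ i ≤ 4) be the placements that put person i in their forbidden rack. Any j of these fix j positions, leaving (5−j)! ways to fill the rest, and there are C(4,j) ways to pick which j.
By inclusion–exclusion, the number of valid placements is Σ_{j=0}^{4} (−1)^j C(4,j)·(5−j)!.
Computing: 120 − 96 + 36 − 8 + 1 = 53.

53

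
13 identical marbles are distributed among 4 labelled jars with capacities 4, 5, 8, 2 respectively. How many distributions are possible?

Without the upper bounds there are C(16,3) = 560 ways to split 13 among 4 jars.
Subtract solutions that violate a single cap (substitute x_i' = x_i − (cap_i+1)): x_1 ≥ 5 gives C(11,3) = 165; x_2 ≥ 6 gives C(10,3) = 120; x_3 ≥ 9 gives C(7,3) = 35; x_4 ≥ 3 gives C(13,3) = 286. Together 606.
Add back pairs where two caps are both exceeded: 10 + 0 + 56 + 0 + 35 + 4 = 105.
By inclusion–exclusion the count is 560 − 606 + 105 = 59.

59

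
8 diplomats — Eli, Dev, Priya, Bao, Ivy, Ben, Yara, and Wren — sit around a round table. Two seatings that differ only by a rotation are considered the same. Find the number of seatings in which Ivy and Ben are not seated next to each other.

3600

All circular seatings of 8 people number (7)! = 5040.
Those with Ivy next to Ben: fuse the pair into one unit and seat 7 units around a circle — 2·(6)! = 1440.
Subtracting, 5040 − 1440 = 3600.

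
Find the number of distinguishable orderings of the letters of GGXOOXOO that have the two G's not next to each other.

315

There are 8!/(4!·2!·2!) = 420 arrangements of GGXOOXOO in total.
If the two G's are adjacent, glue them into one block, leaving 7 items to arrange: (7)!/(4!·2!) = 105 ways.
Subtracting, 420 − 105 = 315 arrangements keep the G's apart.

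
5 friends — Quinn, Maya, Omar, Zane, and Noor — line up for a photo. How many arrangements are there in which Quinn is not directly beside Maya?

There are 5! = 120 arrangements in all. If Quinn and Maya are adjacent, merging them into one block gives 2·(4)! = 48 arrangements.
So 120 − 48 = 72 arrangements keep them apart.

72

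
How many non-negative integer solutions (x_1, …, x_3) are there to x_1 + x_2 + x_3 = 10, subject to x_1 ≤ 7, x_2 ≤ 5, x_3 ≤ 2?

Ignoring the caps, the number of non-negative solutions to x_1+…+x_3 = 10 is C(12,2) = 66.
Subtract solutions that violate a single cap (substitute x_i' = x_i − (cap_i+1)): x_1 ≥ 8 gives C(4,2) = 6; x_2 ≥ 6 gives C(6,2) = 15; x_3 ≥ 3 gives C(9,2) = 36. Together 57.
Add back pairs where two caps are both exceeded: 0 + 0 + 3 = 3.
By inclusion–exclusion the count is 66 − 57 + 3 = 12.

12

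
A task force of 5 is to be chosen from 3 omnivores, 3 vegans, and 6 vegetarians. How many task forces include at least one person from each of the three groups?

Total 5-person selections from all 12: C(12,5) = 792.
Selections missing a whole group: no omnivores → C(9,5) = 126; no vegans → C(9,5) = 126; no vegetarians → C(6,5) = 6.
Add back selections omitting two groups (i.e. drawn from a single group): C(3,5) + C(3,5) + C(6,5) = 6.
By inclusion–exclusion: 792 − 258 + 6 = 540.

540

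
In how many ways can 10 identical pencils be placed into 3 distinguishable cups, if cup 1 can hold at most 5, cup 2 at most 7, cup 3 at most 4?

Without the upper bounds there are C(12,2) = 66 ways to split 10 among 3 cups.
Subtract solutions that violate a single cap (substitute x_i' = x_i − (cap_i+1)): x_1 ≥ 6 gives C(6,2) = 15; x_2 ≥ 8 gives C(4,2) = 6; x_3 ≥ 5 gives C(7,2) = 21. Together 42.
No two caps can be exceeded simultaneously, so the pair terms are all 0.
By inclusion–exclusion the count is 66 − 42 + 0 = 24.

24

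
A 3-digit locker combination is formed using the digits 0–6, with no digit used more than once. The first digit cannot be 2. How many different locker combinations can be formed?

The first digit has 7−1 = 6 choices (anything except 2).
The remaining 2 digits are filled from the other 6 symbols without repetition: 6 × 5 = 30.
Total: 6 × 30 = 180.

180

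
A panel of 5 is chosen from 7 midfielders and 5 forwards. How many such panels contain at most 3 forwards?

Split by how many forwards are chosen (0 through 3).
Sum: C(5,0)·C(7,5) + C(5,1)·C(7,4) + C(5,2)·C(7,3) + C(5,3)·C(7,2) = 21 + 175 + 350 + 210 = 756.

756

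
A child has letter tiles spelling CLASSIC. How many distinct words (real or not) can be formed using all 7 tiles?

The 7 letters of CLASSIC have repeats: C appearing twice and S appearing twice.
The number of distinct arrangements is 7!/(2!·2!) = 5040/4 = 1260.

1260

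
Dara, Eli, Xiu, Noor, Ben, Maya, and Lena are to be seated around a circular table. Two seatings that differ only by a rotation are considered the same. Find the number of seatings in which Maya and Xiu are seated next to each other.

Glue Maya and Xiu into a block (2 internal orders). Seating 6 units around a circle gives (5)! arrangements.
So 2 × (5)! = 2 × 120 = 240.

240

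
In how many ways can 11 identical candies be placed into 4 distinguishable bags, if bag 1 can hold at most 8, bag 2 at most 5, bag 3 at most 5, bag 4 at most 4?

By stars and bars, unrestricted non-negative solutions to x_1+…+x_4 = 11 number C(11+3,3) = 364.
Subtract solutions that violate a single cap (substitute x_i' = x_i − (cap_i+1)): x_1 ≥ 9 gives C(5,3) = 10; x_2 ≥ 6 gives C(8,3) = 56; x_3 ≥ 6 gives C(8,3) = 56; x_4 ≥ 5 gives C(9,3) = 84. Together 206.
Add back pairs where two caps are both exceeded: 0 + 0 + 0 + 0 + 1 + 1 = 2.
By inclusion–exclusion the count is 364 − 206 + 2 = 160.

160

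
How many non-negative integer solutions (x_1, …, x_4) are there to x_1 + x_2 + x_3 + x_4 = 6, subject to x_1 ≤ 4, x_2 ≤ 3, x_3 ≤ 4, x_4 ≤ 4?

By stars and bars, unrestricted non-negative solutions to x_1+…+x_4 = 6 number C(6+3,3) = 84.
Subtract solutions that violate a single cap (substitute x_i' = x_i − (cap_i+1)): x_1 ≥ 5 gives C(4,3) = 4; x_2 ≥ 4 gives C(5,3) = 10; x_3 ≥ 5 gives C(4,3) = 4; x_4 ≥ 5 gives C(4,3) = 4. Together 22.
No two caps can be exceeded simultaneously, so the pair terms are all 0.
By inclusion–exclusion the count is 84 − 22 + 0 = 62.

62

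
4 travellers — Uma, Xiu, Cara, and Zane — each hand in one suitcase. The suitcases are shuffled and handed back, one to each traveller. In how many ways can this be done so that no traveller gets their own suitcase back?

This is the derangement count D_4: permutations of 4 items with no fixed point.
By inclusion–exclusion this is Σ_{j=0}^{4} (−1)^j C(4,j)·(4−j)!.
Computing: 24 − 24 + 12 − 4 + 1 = 9.

9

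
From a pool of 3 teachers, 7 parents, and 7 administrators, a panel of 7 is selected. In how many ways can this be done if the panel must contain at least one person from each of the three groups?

Total 7-person selections from all 17: C(17,7) = 19448.
Selections missing a whole group: no teachers → C(14,7) = 3432; no parents → C(10,7) = 120; no administrators → C(10,7) = 120.
Add back selections omitting two groups (i.e. drawn from a single group): C(3,7) + C(7,7) + C(7,7) = 2.
By inclusion–exclusion: 19448 − 3672 + 2 = 15778.

15778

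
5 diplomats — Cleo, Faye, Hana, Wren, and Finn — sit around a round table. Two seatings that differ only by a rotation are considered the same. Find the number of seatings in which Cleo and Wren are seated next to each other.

12

Treat {Cleo, Wren} as one unit (2 internal orders) and seat the resulting 4 units around the table: (3)! circular arrangements.
So 2 × (3)! = 2 × 6 = 12.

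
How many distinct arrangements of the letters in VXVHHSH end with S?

60

With the last slot taken by S, it remains to arrange the other 6 letters (VXVHHH).
Those 6 letters have H appearing 3 times and V appearing twice, giving (6)!/(3!·2!) = 60.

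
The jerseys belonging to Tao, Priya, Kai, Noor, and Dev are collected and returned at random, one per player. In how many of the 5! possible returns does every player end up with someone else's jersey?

44

Let Aᵢ be the assignments in which player i gets their old jersey. We want the size of the complement of A₁∪…∪A_5.
By inclusion–exclusion this is Σ_{j=0}^{5} (−1)^j C(5,j)·(5−j)!.
Computing: 120 − 120 + 60 − 20 + 5 − 1 = 44.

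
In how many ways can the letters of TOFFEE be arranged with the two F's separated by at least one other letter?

120

There are 6!/(2!·2!) = 180 arrangements of TOFFEE in total.
Arrangements with the F's together: treat FF as one letter, giving (5)!/(2!) = 60.
Subtracting, 180 − 60 = 120 arrangements keep the F's apart.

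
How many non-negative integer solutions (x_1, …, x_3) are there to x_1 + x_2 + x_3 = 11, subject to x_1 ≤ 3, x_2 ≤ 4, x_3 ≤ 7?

Without the upper bounds there are C(13,2) = 78 ways to split 11 among 3 variables.
Subtract solutions that violate a single cap (substitute x_i' = x_i − (cap_i+1)): x_1 ≥ 4 gives C(9,2) = 36; x_2 ≥ 5 gives C(8,2) = 28; x_3 ≥ 8 gives C(5,2) = 10. Together 74.
Add back pairs where two caps are both exceeded: 6 + 0 + 0 = 6.
By inclusion–exclusion the count is 78 − 74 + 6 = 10.

10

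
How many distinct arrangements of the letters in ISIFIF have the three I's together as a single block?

Treat the 3 copies of I as a single block. The multiset to arrange is then {III, F, F, S}, 4 items in all.
That gives (4)!/(2!) = 12 arrangements.

12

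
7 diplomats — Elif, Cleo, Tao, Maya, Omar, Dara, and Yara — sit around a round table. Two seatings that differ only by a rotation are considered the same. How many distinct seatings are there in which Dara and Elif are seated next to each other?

240

Glue Dara and Elif into a block (2 internal orders). Seating 6 units around a circle gives (5)! arrangements.
So 2 × (5)! = 2 × 120 = 240.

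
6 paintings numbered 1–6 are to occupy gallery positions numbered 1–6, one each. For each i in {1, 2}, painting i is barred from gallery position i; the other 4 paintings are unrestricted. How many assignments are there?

Let Aᵢ (for i ∈ {1, 2}) be the placements that put painting i in its forbidden gallery position. Any j of these fix j positions, leaving (6−j)! ways to fill the rest, and there are C(2,j) ways to pick which j.
By inclusion–exclusion, the number of valid placements is Σ_{j=0}^{2} (−1)^j C(2,j)·(6−j)!.
Computing: 720 − 240 + 24 = 504.

504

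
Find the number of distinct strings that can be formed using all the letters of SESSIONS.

SESSIONS has 8 letters with S appearing 4 times.
So there are 8! / (4!) = 1680 distinguishable arrangements.

1680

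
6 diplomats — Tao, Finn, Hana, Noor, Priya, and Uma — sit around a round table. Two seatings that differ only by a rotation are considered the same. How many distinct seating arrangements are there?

120

Seat Tao anywhere (absorbing the rotational symmetry), then permute the other 5: (5)! = 120.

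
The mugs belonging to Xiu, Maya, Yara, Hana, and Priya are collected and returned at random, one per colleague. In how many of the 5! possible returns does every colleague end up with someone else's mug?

Let Aᵢ be the assignments in which colleague i gets their own mug. We want the size of the complement of A₁∪…∪A_5.
By inclusion–exclusion this is Σ_{j=0}^{5} (−1)^j C(5,j)·(5−j)!.
Computing: 120 − 120 + 60 − 20 + 5 − 1 = 44.

44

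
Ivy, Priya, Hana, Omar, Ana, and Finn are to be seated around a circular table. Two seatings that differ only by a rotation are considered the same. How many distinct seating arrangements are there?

Seat Ivy anywhere (absorbing the rotational symmetry), then permute the other 5: (5)! = 120.

120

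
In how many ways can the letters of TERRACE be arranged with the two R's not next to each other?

Total arrangements of TERRACE: 7!/(2!·2!) = 1260.
Arrangements with the R's together: treat RR as one letter, giving (6)!/(2!) = 360.
Hence 1260 − 360 = 900.

900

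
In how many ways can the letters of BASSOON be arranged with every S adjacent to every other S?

Treat the 2 copies of S as a single block. The multiset to arrange is then {SS, A, B, N, O, O}, 6 items in all.
That gives (6)!/(2!) = 360 arrangements.

360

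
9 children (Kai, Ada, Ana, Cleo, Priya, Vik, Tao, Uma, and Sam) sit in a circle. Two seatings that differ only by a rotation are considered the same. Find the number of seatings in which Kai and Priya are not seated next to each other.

30240

Without the restriction there are (8)! = 40320 seatings.
Seatings with Kai beside Priya: treat them as a block with 2 internal orders, giving 2 × (7)! = 10080.
Subtracting, 40320 − 10080 = 30240.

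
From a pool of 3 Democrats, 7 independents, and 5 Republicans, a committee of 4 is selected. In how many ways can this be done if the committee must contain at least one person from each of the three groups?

Total 4-person selections from all 15: C(15,4) = 1365.
Selections missing a whole group: no Democrats → C(12,4) = 495; no independents → C(8,4) = 70; no Republicans → C(10,4) = 210.
Add back selections omitting two groups (i.e. drawn from a single group): C(3,4) + C(7,4) + C(5,4) = 40.
By inclusion–exclusion: 1365 − 775 + 40 = 630.

630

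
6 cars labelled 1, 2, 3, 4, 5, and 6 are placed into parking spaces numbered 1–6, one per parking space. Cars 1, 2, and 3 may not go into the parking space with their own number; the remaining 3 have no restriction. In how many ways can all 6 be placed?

Let Aᵢ (for i ∈ {1, 2, 3}) be the placements that put car i in its forbidden parking space. Any j of these fix j positions, leaving (6−j)! ways to fill the rest, and there are C(3,j) ways to pick which j.
By inclusion–exclusion, the number of valid placements is Σ_{j=0}^{3} (−1)^j C(3,j)·(6−j)!.
Computing: 720 − 360 + 72 − 6 = 426.

426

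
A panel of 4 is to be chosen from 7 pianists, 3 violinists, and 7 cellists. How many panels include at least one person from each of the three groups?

Total 4-person selections from all 17: C(17,4) = 2380.
Selections missing a whole group: no pianists → C(10,4) = 210; no violinists → C(14,4) = 1001; no cellists → C(10,4) = 210.
Add back selections omitting two groups (i.e. drawn from a single group): C(7,4) + C(3,4) + C(7,4) = 70.
By inclusion–exclusion: 2380 − 1421 + 70 = 1029.

1029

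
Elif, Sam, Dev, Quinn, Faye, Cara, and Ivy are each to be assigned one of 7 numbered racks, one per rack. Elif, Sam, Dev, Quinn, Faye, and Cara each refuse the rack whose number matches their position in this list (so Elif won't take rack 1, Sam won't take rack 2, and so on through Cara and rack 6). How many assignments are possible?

Let Aᵢ (for 1 ≤ i ≤ 6) be the placements that put person i in their forbidden rack. Any j of these fix j positions, leaving (7−j)! ways to fill the rest, and there are C(6,j) ways to pick which j.
By inclusion–exclusion, the number of valid placements is Σ_{j=0}^{6} (−1)^j C(6,j)·(7−j)!.
Computing: 5040 − 4320 + 1800 − 480 + 90 − 12 + 1 = 2119.

2119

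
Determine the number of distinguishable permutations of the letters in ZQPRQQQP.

ZQPRQQQP has 8 letters with P appearing twice and Q appearing 4 times.
So there are 8! / (4!·2!) = 840 distinguishable arrangements.

840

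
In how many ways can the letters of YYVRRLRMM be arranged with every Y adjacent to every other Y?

3360

Treat the 2 copies of Y as a single block. The multiset to arrange is then {YY, L, M, M, R, R, R, V}, 8 items in all.
That gives (8)!/(3!·2!) = 3360 arrangements.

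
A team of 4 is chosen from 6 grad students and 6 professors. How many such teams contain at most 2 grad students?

360

Split by how many grad students are chosen (0 through 2).
Sum: C(6,0)·C(6,4) + C(6,1)·C(6,3) + C(6,2)·C(6,2) = 15 + 120 + 225 = 360.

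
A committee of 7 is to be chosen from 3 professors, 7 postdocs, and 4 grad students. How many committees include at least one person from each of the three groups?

2982

Unrestricted: C(14,7) = 3432 ways to pick any 7 of the 14.
Subtract selections that omit an entire group: no professors → C(11,7) = 330; no postdocs → C(7,7) = 1; no grad students → C(10,7) = 120.
Add back selections omitting two groups (i.e. drawn from a single group): C(3,7) + C(7,7) + C(4,7) = 1.
By inclusion–exclusion: 3432 − 451 + 1 = 2982.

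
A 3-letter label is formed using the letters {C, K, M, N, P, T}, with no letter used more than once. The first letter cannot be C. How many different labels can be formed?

The first letter has 6−1 = 5 choices (anything except C).
The remaining 2 letters are filled from the other 5 symbols without repetition: 5 × 4 = 20.
Total: 5 × 20 = 100.

100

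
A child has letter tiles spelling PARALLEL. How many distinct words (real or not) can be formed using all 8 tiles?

3360

PARALLEL has 8 letters with A appearing twice and L appearing 3 times.
So there are 8! / (3!·2!) = 3360 distinguishable arrangements.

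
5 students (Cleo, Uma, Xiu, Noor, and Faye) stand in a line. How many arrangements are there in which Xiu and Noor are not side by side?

72

There are 5! = 120 arrangements in all. If Xiu and Noor are adjacent, merging them into one block gives 2·(4)! = 48 arrangements.
So 120 − 48 = 72 arrangements keep them apart.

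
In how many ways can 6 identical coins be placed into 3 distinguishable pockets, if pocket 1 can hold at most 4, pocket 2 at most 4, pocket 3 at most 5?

21

Without the upper bounds there are C(8,2) = 28 ways to split 6 among 3 pockets.
Subtract solutions that violate a single cap (substitute x_i' = x_i − (cap_i+1)): x_1 ≥ 5 gives C(3,2) = 3; x_2 ≥ 5 gives C(3,2) = 3; x_3 ≥ 6 gives C(2,2) = 1. Together 7.
No two caps can be exceeded simultaneously, so the pair terms are all 0.
By inclusion–exclusion the count is 28 − 7 + 0 = 21.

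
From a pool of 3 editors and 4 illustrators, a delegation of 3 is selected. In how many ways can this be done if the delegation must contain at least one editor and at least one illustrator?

Unrestricted: C(7,3) = 35 ways to pick any 3 of the 7.
Subtract selections that omit an entire group: no editors → C(4,3) = 4; no illustrators → C(3,3) = 1.
Both groups omitted at once is impossible, so 35 − 5 = 30.

30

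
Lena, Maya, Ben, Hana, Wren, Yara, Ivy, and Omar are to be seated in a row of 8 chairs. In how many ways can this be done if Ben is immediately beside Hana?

Glue Ben and Hana into one block (2 internal orders), leaving 7 units to arrange in a row.
So the count is 2·(7)! = 10080.

10080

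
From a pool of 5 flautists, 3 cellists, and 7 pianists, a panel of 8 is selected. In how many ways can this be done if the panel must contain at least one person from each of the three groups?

With no constraint there are C(15,8) = 6435 possible selections.
Subtract selections that omit an entire group: no flautists → C(10,8) = 45; no cellists → C(12,8) = 495; no pianists → C(8,8) = 1.
Add back selections omitting two groups (i.e. drawn from a single group): C(5,8) + C(3,8) + C(7,8) = 0.
By inclusion–exclusion: 6435 − 541 + 0 = 5894.

5894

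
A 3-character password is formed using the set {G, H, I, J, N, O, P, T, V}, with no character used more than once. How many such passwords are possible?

504

With no repetition, fill the 3 characters in order: 9 choices, then 8, down to 7.
9 × 8 × 7 = 504.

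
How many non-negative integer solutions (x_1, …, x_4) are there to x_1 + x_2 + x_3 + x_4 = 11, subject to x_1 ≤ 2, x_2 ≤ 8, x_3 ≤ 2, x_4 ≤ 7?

62

By stars and bars, unrestricted non-negative solutions to x_1+…+x_4 = 11 number C(11+3,3) = 364.
Subtract solutions that violate a single cap (substitute x_i' = x_i − (cap_i+1)): x_1 ≥ 3 gives C(11,3) = 165; x_2 ≥ 9 gives C(5,3) = 10; x_3 ≥ 3 gives C(11,3) = 165; x_4 ≥ 8 gives C(6,3) = 20. Together 360.
Add back pairs where two caps are both exceeded: 0 + 56 + 1 + 0 + 0 + 1 = 58.
By inclusion–exclusion the count is 364 − 360 + 58 = 62.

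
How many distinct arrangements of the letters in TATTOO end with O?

20

With the last slot taken by O, it remains to arrange the other 5 letters (TATTO).
Those 5 letters have T appearing 3 times, giving (5)!/(3!) = 20.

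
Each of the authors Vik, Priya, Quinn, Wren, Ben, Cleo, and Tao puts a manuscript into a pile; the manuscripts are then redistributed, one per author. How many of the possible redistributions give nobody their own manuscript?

1854

Count assignments avoiding every fixed point. For any j of the 7 authors fixed to their own manuscript, the other 7−j can be arranged in (7−j)! ways.
By inclusion–exclusion this is Σ_{j=0}^{7} (−1)^j C(7,j)·(7−j)!.
Computing: 5040 − 5040 + 2520 − 840 + 210 − 42 + 7 − 1 = 1854.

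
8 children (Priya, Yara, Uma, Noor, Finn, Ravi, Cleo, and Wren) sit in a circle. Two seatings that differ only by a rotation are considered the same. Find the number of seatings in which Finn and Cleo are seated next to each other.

Glue Finn and Cleo into a block (2 internal orders). Seating 7 units around a circle gives (6)! arrangements.
So 2 × (6)! = 2 × 720 = 1440.

1440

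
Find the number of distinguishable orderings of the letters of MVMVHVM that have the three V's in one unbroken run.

Treat the 3 copies of V as a single block. The multiset to arrange is then {VVV, H, M, M, M}, 5 items in all.
That gives (5)!/(3!) = 20 arrangements.

20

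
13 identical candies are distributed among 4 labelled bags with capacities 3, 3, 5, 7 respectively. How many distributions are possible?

Without the upper bounds there are C(16,3) = 560 ways to split 13 among 4 bags.
Subtract solutions that violate a single cap (substitute x_i' = x_i − (cap_i+1)): x_1 ≥ 4 gives C(12,3) = 220; x_2 ≥ 4 gives C(12,3) = 220; x_3 ≥ 6 gives C(10,3) = 120; x_4 ≥ 8 gives C(8,3) = 56. Together 616.
Add back pairs where two caps are both exceeded: 56 + 20 + 4 + 20 + 4 + 0 = 104.
By inclusion–exclusion the count is 560 − 616 + 104 = 48.

48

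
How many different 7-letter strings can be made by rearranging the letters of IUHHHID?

420

The 7 letters of IUHHHID have repeats: H appearing 3 times and I appearing twice.
So there are 7! / (3!·2!) = 420 distinguishable arrangements.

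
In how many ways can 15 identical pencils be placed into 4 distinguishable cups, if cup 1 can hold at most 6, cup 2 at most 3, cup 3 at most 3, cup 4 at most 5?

10

By stars and bars, unrestricted non-negative solutions to x_1+…+x_4 = 15 number C(15+3,3) = 816.
Subtract solutions that violate a single cap (substitute x_i' = x_i − (cap_i+1)): x_1 ≥ 7 gives C(11,3) = 165; x_2 ≥ 4 gives C(14,3) = 364; x_3 ≥ 4 gives C(14,3) = 364; x_4 ≥ 6 gives C(12,3) = 220. Together 1113.
Add back pairs where two caps are both exceeded: 35 + 35 + 10 + 120 + 56 + 56 = 312.
Subtract triples: 1 + 0 + 0 + 4 = 5.
By inclusion–exclusion the count is 816 − 1113 + 312 − 5 = 10.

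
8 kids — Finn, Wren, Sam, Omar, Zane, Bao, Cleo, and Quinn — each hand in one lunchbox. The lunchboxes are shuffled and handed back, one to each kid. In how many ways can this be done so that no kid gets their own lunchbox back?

This is the derangement count D_8: permutations of 8 items with no fixed point.
By inclusion–exclusion this is Σ_{j=0}^{8} (−1)^j C(8,j)·(8−j)!.
Computing: 40320 − 40320 + 20160 − 6720 + 1680 − 336 + 56 − 8 + 1 = 14833.

14833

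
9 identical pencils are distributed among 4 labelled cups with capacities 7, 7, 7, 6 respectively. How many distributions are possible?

198

Without the upper bounds there are C(12,3) = 220 ways to split 9 among 4 cups.
Subtract solutions that violate a single cap (substitute x_i' = x_i − (cap_i+1)): x_1 ≥ 8 gives C(4,3) = 4; x_2 ≥ 8 gives C(4,3) = 4; x_3 ≥ 8 gives C(4,3) = 4; x_4 ≥ 7 gives C(5,3) = 10. Together 22.
No two caps can be exceeded simultaneously, so the pair terms are all 0.
By inclusion–exclusion the count is 220 − 22 + 0 = 198.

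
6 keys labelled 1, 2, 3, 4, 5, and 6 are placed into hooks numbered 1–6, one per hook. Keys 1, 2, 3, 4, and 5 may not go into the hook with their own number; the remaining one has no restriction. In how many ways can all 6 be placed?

309

Let Aᵢ (for 1 ≤ i ≤ 5) be the placements that put key i in its forbidden hook. Any j of these fix j positions, leaving (6−j)! ways to fill the rest, and there are C(5,j) ways to pick which j.
By inclusion–exclusion, the number of valid placements is Σ_{j=0}^{5} (−1)^j C(5,j)·(6−j)!.
Computing: 720 − 600 + 240 − 60 + 10 − 1 = 309.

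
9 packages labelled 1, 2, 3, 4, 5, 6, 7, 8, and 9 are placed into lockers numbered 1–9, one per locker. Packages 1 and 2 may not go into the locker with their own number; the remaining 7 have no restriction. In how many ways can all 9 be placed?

287280

Let Aᵢ (for i ∈ {1, 2}) be the placements that put package i in its forbidden locker. Any j of these fix j positions, leaving (9−j)! ways to fill the rest, and there are C(2,j) ways to pick which j.
By inclusion–exclusion, the number of valid placements is Σ_{j=0}^{2} (−1)^j C(2,j)·(9−j)!.
Computing: 362880 − 80640 + 5040 = 287280.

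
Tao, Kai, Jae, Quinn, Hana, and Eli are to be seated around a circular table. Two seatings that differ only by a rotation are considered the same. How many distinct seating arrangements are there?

Around a circle, 6 distinct people have 6!/6 = (5)! = 120 rotationally distinct seatings.

120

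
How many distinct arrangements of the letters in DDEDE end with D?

With the last slot taken by D, it remains to arrange the other 4 letters (DEDE).
Those 4 letters have D appearing twice and E appearing twice, giving (4)!/(2!·2!) = 6.

6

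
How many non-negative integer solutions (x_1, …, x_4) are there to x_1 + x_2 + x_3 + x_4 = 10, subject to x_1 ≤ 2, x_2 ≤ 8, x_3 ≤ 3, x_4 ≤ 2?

32

Without the upper bounds there are C(13,3) = 286 ways to split 10 among 4 variables.
Subtract solutions that violate a single cap (substitute x_i' = x_i − (cap_i+1)): x_1 ≥ 3 gives C(10,3) = 120; x_2 ≥ 9 gives C(4,3) = 4; x_3 ≥ 4 gives C(9,3) = 84; x_4 ≥ 3 gives C(10,3) = 120. Together 328.
Add back pairs where two caps are both exceeded: 0 + 20 + 35 + 0 + 0 + 20 = 75.
Subtract triples: 0 + 0 + 1 + 0 = 1.
By inclusion–exclusion the count is 286 − 328 + 75 − 1 = 32.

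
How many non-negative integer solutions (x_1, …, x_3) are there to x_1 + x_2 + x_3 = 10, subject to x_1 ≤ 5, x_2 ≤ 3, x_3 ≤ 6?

14

By stars and bars, unrestricted non-negative solutions to x_1+…+x_3 = 10 number C(10+2,2) = 66.
Subtract solutions that violate a single cap (substitute x_i' = x_i − (cap_i+1)): x_1 ≥ 6 gives C(6,2) = 15; x_2 ≥ 4 gives C(8,2) = 28; x_3 ≥ 7 gives C(5,2) = 10. Together 53.
Add back pairs where two caps are both exceeded: 1 + 0 + 0 = 1.
By inclusion–exclusion the count is 66 − 53 + 1 = 14.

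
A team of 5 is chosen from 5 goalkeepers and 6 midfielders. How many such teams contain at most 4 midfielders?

Split by how many midfielders are chosen (0 through 4).
Sum: C(6,0)·C(5,5) + C(6,1)·C(5,4) + C(6,2)·C(5,3) + C(6,3)·C(5,2) + C(6,4)·C(5,1) = 1 + 30 + 150 + 200 + 75 = 456.

456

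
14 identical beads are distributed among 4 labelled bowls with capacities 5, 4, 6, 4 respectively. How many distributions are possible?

By stars and bars, unrestricted non-negative solutions to x_1+…+x_4 = 14 number C(14+3,3) = 680.
Subtract solutions that violate a single cap (substitute x_i' = x_i − (cap_i+1)): x_1 ≥ 6 gives C(11,3) = 165; x_2 ≥ 5 gives C(12,3) = 220; x_3 ≥ 7 gives C(10,3) = 120; x_4 ≥ 5 gives C(12,3) = 220. Together 725.
Add back pairs where two caps are both exceeded: 20 + 4 + 20 + 10 + 35 + 10 = 99.
By inclusion–exclusion the count is 680 − 725 + 99 = 54.

54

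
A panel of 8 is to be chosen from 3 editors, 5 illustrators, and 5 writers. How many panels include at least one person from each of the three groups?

1240

Unrestricted: C(13,8) = 1287 ways to pick any 8 of the 13.
Selections missing a whole group: no editors → C(10,8) = 45; no illustrators → C(8,8) = 1; no writers → C(8,8) = 1.
Add back selections omitting two groups (i.e. drawn from a single group): C(3,8) + C(5,8) + C(5,8) = 0.
By inclusion–exclusion: 1287 − 47 + 0 = 1240.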